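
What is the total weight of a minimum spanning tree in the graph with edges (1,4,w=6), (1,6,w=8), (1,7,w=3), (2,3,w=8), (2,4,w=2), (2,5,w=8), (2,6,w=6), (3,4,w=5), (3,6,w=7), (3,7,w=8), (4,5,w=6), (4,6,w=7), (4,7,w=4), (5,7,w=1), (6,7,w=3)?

Apply Kruskal's algorithm (sort edges by weight, add if no cycle):

Sorted edges by weight:
  (5,7) w=1
  (2,4) w=2
  (1,7) w=3
  (6,7) w=3
  (4,7) w=4
  (3,4) w=5
  (1,4) w=6
  (2,6) w=6
  (4,5) w=6
  (3,6) w=7
  (4,6) w=7
  (1,6) w=8
  (2,3) w=8
  (2,5) w=8
  (3,7) w=8

Add edge (5,7) w=1 -- no cycle. Running total: 1
Add edge (2,4) w=2 -- no cycle. Running total: 3
Add edge (1,7) w=3 -- no cycle. Running total: 6
Add edge (6,7) w=3 -- no cycle. Running total: 9
Add edge (4,7) w=4 -- no cycle. Running total: 13
Add edge (3,4) w=5 -- no cycle. Running total: 18

MST edges: (5,7,w=1), (2,4,w=2), (1,7,w=3), (6,7,w=3), (4,7,w=4), (3,4,w=5)
Total MST weight: 1 + 2 + 3 + 3 + 4 + 5 = 18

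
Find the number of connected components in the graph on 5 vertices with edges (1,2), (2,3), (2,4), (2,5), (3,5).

Step 1: Build adjacency list from edges:
  1: 2
  2: 1, 3, 4, 5
  3: 2, 5
  4: 2
  5: 2, 3

Step 2: Run BFS/DFS from vertex 1:
  Visited: {1, 2, 3, 4, 5}
  Reached 5 of 5 vertices

Step 3: All 5 vertices reached from vertex 1, so the graph is connected.
Number of connected components: 1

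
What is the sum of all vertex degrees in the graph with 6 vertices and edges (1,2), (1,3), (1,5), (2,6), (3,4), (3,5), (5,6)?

Step 1: Count edges incident to each vertex:
  deg(1) = 3 (neighbors: 2, 3, 5)
  deg(2) = 2 (neighbors: 1, 6)
  deg(3) = 3 (neighbors: 1, 4, 5)
  deg(4) = 1 (neighbors: 3)
  deg(5) = 3 (neighbors: 1, 3, 6)
  deg(6) = 2 (neighbors: 2, 5)

Step 2: Sum all degrees:
  3 + 2 + 3 + 1 + 3 + 2 = 14

Verification: sum of degrees = 2 * |E| = 2 * 7 = 14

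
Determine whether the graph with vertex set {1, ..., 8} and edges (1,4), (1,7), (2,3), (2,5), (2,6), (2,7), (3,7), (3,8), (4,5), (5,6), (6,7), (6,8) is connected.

Step 1: Build adjacency list from edges:
  1: 4, 7
  2: 3, 5, 6, 7
  3: 2, 7, 8
  4: 1, 5
  5: 2, 4, 6
  6: 2, 5, 7, 8
  7: 1, 2, 3, 6
  8: 3, 6

Step 2: Run BFS/DFS from vertex 1:
  Visited: {1, 4, 7, 5, 2, 3, 6, 8}
  Reached 8 of 8 vertices

Step 3: All 8 vertices reached from vertex 1, so the graph is connected.
Answer: Yes, the graph is connected.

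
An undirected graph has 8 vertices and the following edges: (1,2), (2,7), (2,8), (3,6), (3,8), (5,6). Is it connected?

Step 1: Build adjacency list from edges:
  1: 2
  2: 1, 7, 8
  3: 6, 8
  4: (none)
  5: 6
  6: 3, 5
  7: 2
  8: 2, 3

Step 2: Run BFS/DFS from vertex 1:
  Visited: {1, 2, 7, 8, 3, 6, 5}
  Reached 7 of 8 vertices

Step 3: Only 7 of 8 vertices reached. Graph is disconnected.
Connected components: {1, 2, 3, 5, 6, 7, 8}, {4}
Answer: No, the graph is not connected (2 components).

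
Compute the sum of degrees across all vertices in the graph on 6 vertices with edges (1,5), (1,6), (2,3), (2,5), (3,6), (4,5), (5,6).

Step 1: Count edges incident to each vertex:
  deg(1) = 2 (neighbors: 5, 6)
  deg(2) = 2 (neighbors: 3, 5)
  deg(3) = 2 (neighbors: 2, 6)
  deg(4) = 1 (neighbors: 5)
  deg(5) = 4 (neighbors: 1, 2, 4, 6)
  deg(6) = 3 (neighbors: 1, 3, 5)

Step 2: Sum all degrees:
  2 + 2 + 2 + 1 + 4 + 3 = 14

Verification: sum of degrees = 2 * |E| = 2 * 7 = 14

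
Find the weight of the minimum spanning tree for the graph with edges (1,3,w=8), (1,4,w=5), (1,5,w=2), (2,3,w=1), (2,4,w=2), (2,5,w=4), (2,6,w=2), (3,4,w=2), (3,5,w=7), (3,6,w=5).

Apply Kruskal's algorithm (sort edges by weight, add if no cycle):

Sorted edges by weight:
  (2,3) w=1
  (1,5) w=2
  (2,6) w=2
  (2,4) w=2
  (3,4) w=2
  (2,5) w=4
  (1,4) w=5
  (3,6) w=5
  (3,5) w=7
  (1,3) w=8

Add edge (2,3) w=1 -- no cycle. Running total: 1
Add edge (1,5) w=2 -- no cycle. Running total: 3
Add edge (2,6) w=2 -- no cycle. Running total: 5
Add edge (2,4) w=2 -- no cycle. Running total: 7
Skip edge (3,4) w=2 -- would create cycle
Add edge (2,5) w=4 -- no cycle. Running total: 11

MST edges: (2,3,w=1), (1,5,w=2), (2,6,w=2), (2,4,w=2), (2,5,w=4)
Total MST weight: 1 + 2 + 2 + 2 + 4 = 11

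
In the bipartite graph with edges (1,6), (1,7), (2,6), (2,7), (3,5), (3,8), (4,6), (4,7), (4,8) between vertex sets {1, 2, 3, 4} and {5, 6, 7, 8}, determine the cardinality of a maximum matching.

Step 1: List the neighbors of each left vertex:
  1: 6, 7
  2: 6, 7
  3: 5, 8
  4: 6, 7, 8

Step 2: Greedily match left vertices, then look for augmenting paths:
  Match 1 -- 6
  Match 2 -- 7
  Match 3 -- 5
  Match 4 -- 8
  No augmenting path remains.

Step 3: Verify this is maximum:
  Matching size 4 = min(|L|, |R|) = min(4, 4), which is an upper bound, so this matching is maximum.

Maximum matching: {(1,6), (2,7), (3,5), (4,8)}
Size: 4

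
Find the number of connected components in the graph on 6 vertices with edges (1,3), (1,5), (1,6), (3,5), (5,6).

Step 1: Build adjacency list from edges:
  1: 3, 5, 6
  2: (none)
  3: 1, 5
  4: (none)
  5: 1, 3, 6
  6: 1, 5

Step 2: Run BFS/DFS from vertex 1:
  Visited: {1, 3, 5, 6}
  Reached 4 of 6 vertices

Step 3: Only 4 of 6 vertices reached. Graph is disconnected.
Connected components: {1, 3, 5, 6}, {2}, {4}
Number of connected components: 3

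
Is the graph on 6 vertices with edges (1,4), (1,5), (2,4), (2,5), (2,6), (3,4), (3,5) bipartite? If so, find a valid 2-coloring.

Step 1: Attempt 2-coloring using BFS:
  Start at vertex 1, assign color 0
  Color vertex 4 with color 1 (neighbor of 1)
  Color vertex 5 with color 1 (neighbor of 1)
  Color vertex 2 with color 0 (neighbor of 4)
  Color vertex 3 with color 0 (neighbor of 4)
  Color vertex 6 with color 1 (neighbor of 2)

Step 2: 2-coloring succeeded. No conflicts found.
  Set A (color 0): {1, 2, 3}
  Set B (color 1): {4, 5, 6}

The graph is bipartite with partition {1, 2, 3}, {4, 5, 6}.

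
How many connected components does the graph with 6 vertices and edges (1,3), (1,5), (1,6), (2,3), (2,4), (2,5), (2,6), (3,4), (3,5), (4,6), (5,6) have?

Step 1: Build adjacency list from edges:
  1: 3, 5, 6
  2: 3, 4, 5, 6
  3: 1, 2, 4, 5
  4: 2, 3, 6
  5: 1, 2, 3, 6
  6: 1, 2, 4, 5

Step 2: Run BFS/DFS from vertex 1:
  Visited: {1, 3, 5, 6, 2, 4}
  Reached 6 of 6 vertices

Step 3: All 6 vertices reached from vertex 1, so the graph is connected.
Number of connected components: 1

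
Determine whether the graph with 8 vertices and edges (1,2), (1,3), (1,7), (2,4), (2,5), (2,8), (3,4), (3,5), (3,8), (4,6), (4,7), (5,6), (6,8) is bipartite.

Step 1: Attempt 2-coloring using BFS:
  Start at vertex 1, assign color 0
  Color vertex 2 with color 1 (neighbor of 1)
  Color vertex 3 with color 1 (neighbor of 1)
  Color vertex 7 with color 1 (neighbor of 1)
  Color vertex 4 with color 0 (neighbor of 2)
  Color vertex 5 with color 0 (neighbor of 2)
  Color vertex 8 with color 0 (neighbor of 2)
  Color vertex 6 with color 1 (neighbor of 4)

Step 2: 2-coloring succeeded. No conflicts found.
  Set A (color 0): {1, 4, 5, 8}
  Set B (color 1): {2, 3, 6, 7}

The graph is bipartite with partition {1, 4, 5, 8}, {2, 3, 6, 7}.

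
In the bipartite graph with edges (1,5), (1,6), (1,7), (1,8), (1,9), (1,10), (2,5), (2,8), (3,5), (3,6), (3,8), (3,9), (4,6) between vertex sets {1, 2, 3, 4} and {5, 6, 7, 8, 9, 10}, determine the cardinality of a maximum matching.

Step 1: List the neighbors of each left vertex:
  1: 5, 6, 7, 8, 9, 10
  2: 5, 8
  3: 5, 6, 8, 9
  4: 6

Step 2: Greedily match left vertices, then look for augmenting paths:
  Match 1 -- 5
  Match 2 -- 8
  Match 3 -- 9
  Match 4 -- 6
  No augmenting path remains.

Step 3: Verify this is maximum:
  Matching size 4 = min(|L|, |R|) = min(4, 6), which is an upper bound, so this matching is maximum.

Maximum matching: {(1,5), (2,8), (3,9), (4,6)}
Size: 4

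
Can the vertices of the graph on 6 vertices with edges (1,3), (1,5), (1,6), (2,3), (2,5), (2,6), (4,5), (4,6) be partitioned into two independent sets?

Step 1: Attempt 2-coloring using BFS:
  Start at vertex 1, assign color 0
  Color vertex 3 with color 1 (neighbor of 1)
  Color vertex 5 with color 1 (neighbor of 1)
  Color vertex 6 with color 1 (neighbor of 1)
  Color vertex 2 with color 0 (neighbor of 3)
  Color vertex 4 with color 0 (neighbor of 5)

Step 2: 2-coloring succeeded. No conflicts found.
  Set A (color 0): {1, 2, 4}
  Set B (color 1): {3, 5, 6}

The graph is bipartite with partition {1, 2, 4}, {3, 5, 6}.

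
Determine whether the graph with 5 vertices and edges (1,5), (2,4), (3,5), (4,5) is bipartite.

Step 1: Attempt 2-coloring using BFS:
  Start at vertex 1, assign color 0
  Color vertex 5 with color 1 (neighbor of 1)
  Color vertex 3 with color 0 (neighbor of 5)
  Color vertex 4 with color 0 (neighbor of 5)
  Color vertex 2 with color 1 (neighbor of 4)

Step 2: 2-coloring succeeded. No conflicts found.
  Set A (color 0): {1, 3, 4}
  Set B (color 1): {2, 5}

The graph is bipartite with partition {1, 3, 4}, {2, 5}.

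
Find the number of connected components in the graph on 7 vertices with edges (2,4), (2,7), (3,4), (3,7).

Step 1: Build adjacency list from edges:
  1: (none)
  2: 4, 7
  3: 4, 7
  4: 2, 3
  5: (none)
  6: (none)
  7: 2, 3

Step 2: Run BFS/DFS from vertex 1:
  Visited: {1}
  Reached 1 of 7 vertices

Step 3: Only 1 of 7 vertices reached. Graph is disconnected.
Connected components: {1}, {2, 3, 4, 7}, {5}, {6}
Number of connected components: 4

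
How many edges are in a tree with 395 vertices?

A tree on n vertices always has exactly n - 1 edges.
For n = 395: edges = 395 - 1 = 394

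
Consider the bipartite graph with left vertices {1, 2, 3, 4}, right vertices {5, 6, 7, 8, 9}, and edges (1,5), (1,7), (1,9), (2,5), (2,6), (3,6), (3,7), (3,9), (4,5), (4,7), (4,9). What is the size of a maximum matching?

Step 1: List the neighbors of each left vertex:
  1: 5, 7, 9
  2: 5, 6
  3: 6, 7, 9
  4: 5, 7, 9

Step 2: Greedily match left vertices, then look for augmenting paths:
  Match 1 -- 5
  Match 2 -- 6
  Match 3 -- 7
  Match 4 -- 9
  No augmenting path remains.

Step 3: Verify this is maximum:
  Matching size 4 = min(|L|, |R|) = min(4, 5), which is an upper bound, so this matching is maximum.

Maximum matching: {(1,5), (2,6), (3,7), (4,9)}
Size: 4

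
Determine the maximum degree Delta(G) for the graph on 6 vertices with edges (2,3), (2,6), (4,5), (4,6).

Step 1: Count edges incident to each vertex:
  deg(1) = 0 (neighbors: none)
  deg(2) = 2 (neighbors: 3, 6)
  deg(3) = 1 (neighbors: 2)
  deg(4) = 2 (neighbors: 5, 6)
  deg(5) = 1 (neighbors: 4)
  deg(6) = 2 (neighbors: 2, 4)

Step 2: Find maximum:
  max(0, 2, 1, 2, 1, 2) = 2 (vertex 2)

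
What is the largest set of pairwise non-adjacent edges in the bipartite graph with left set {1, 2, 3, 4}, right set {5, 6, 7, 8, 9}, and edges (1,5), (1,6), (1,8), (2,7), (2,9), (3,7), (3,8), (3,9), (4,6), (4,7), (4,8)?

Step 1: List the neighbors of each left vertex:
  1: 5, 6, 8
  2: 7, 9
  3: 7, 8, 9
  4: 6, 7, 8

Step 2: Greedily match left vertices, then look for augmenting paths:
  Match 1 -- 5
  Match 2 -- 7
  Match 3 -- 8
  Match 4 -- 6
  No augmenting path remains.

Step 3: Verify this is maximum:
  Matching size 4 = min(|L|, |R|) = min(4, 5), which is an upper bound, so this matching is maximum.

Maximum matching: {(1,5), (2,7), (3,8), (4,6)}
Size: 4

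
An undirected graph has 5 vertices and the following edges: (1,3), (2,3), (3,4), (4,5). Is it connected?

Step 1: Build adjacency list from edges:
  1: 3
  2: 3
  3: 1, 2, 4
  4: 3, 5
  5: 4

Step 2: Run BFS/DFS from vertex 1:
  Visited: {1, 3, 2, 4, 5}
  Reached 5 of 5 vertices

Step 3: All 5 vertices reached from vertex 1, so the graph is connected.
Answer: Yes, the graph is connected.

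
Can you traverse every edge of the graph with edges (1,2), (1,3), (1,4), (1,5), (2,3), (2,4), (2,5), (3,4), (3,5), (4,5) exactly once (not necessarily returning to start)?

Step 1: Find the degree of each vertex:
  deg(1) = 4
  deg(2) = 4
  deg(3) = 4
  deg(4) = 4
  deg(5) = 4

Step 2: Count vertices with odd degree:
  All vertices have even degree (0 odd-degree vertices)

Step 3: Apply Euler's theorem:
  - Eulerian circuit exists iff graph is connected and all vertices have even degree
  - Eulerian path exists iff graph is connected and has 0 or 2 odd-degree vertices

Graph is connected with 0 odd-degree vertices.
Both Eulerian circuit and Eulerian path exist.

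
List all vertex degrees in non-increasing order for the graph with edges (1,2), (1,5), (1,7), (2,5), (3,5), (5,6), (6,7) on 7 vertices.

Step 1: Count edges incident to each vertex:
  deg(1) = 3 (neighbors: 2, 5, 7)
  deg(2) = 2 (neighbors: 1, 5)
  deg(3) = 1 (neighbors: 5)
  deg(4) = 0 (neighbors: none)
  deg(5) = 4 (neighbors: 1, 2, 3, 6)
  deg(6) = 2 (neighbors: 5, 7)
  deg(7) = 2 (neighbors: 1, 6)

Step 2: Sort degrees in non-increasing order:
  Degrees: [3, 2, 1, 0, 4, 2, 2] -> sorted: [4, 3, 2, 2, 2, 1, 0]

Degree sequence: [4, 3, 2, 2, 2, 1, 0]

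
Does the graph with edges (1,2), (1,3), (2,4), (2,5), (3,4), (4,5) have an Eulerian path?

Step 1: Find the degree of each vertex:
  deg(1) = 2
  deg(2) = 3
  deg(3) = 2
  deg(4) = 3
  deg(5) = 2

Step 2: Count vertices with odd degree:
  Odd-degree vertices: 2, 4 (2 total)

Step 3: Apply Euler's theorem:
  - Eulerian circuit exists iff graph is connected and all vertices have even degree
  - Eulerian path exists iff graph is connected and has 0 or 2 odd-degree vertices

Graph is connected with exactly 2 odd-degree vertices (2, 4).
Eulerian path exists (starting and ending at the odd-degree vertices), but no Eulerian circuit.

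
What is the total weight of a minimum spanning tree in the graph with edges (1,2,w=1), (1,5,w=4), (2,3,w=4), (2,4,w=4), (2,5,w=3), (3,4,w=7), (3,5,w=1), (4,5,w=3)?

Apply Kruskal's algorithm (sort edges by weight, add if no cycle):

Sorted edges by weight:
  (1,2) w=1
  (3,5) w=1
  (2,5) w=3
  (4,5) w=3
  (1,5) w=4
  (2,4) w=4
  (2,3) w=4
  (3,4) w=7

Add edge (1,2) w=1 -- no cycle. Running total: 1
Add edge (3,5) w=1 -- no cycle. Running total: 2
Add edge (2,5) w=3 -- no cycle. Running total: 5
Add edge (4,5) w=3 -- no cycle. Running total: 8

MST edges: (1,2,w=1), (3,5,w=1), (2,5,w=3), (4,5,w=3)
Total MST weight: 1 + 1 + 3 + 3 = 8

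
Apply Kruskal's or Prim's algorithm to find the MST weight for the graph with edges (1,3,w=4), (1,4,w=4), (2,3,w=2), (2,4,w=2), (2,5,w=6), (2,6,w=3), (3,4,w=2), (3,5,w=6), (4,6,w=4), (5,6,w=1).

Apply Kruskal's algorithm (sort edges by weight, add if no cycle):

Sorted edges by weight:
  (5,6) w=1
  (2,4) w=2
  (2,3) w=2
  (3,4) w=2
  (2,6) w=3
  (1,4) w=4
  (1,3) w=4
  (4,6) w=4
  (2,5) w=6
  (3,5) w=6

Add edge (5,6) w=1 -- no cycle. Running total: 1
Add edge (2,4) w=2 -- no cycle. Running total: 3
Add edge (2,3) w=2 -- no cycle. Running total: 5
Skip edge (3,4) w=2 -- would create cycle
Add edge (2,6) w=3 -- no cycle. Running total: 8
Add edge (1,4) w=4 -- no cycle. Running total: 12

MST edges: (5,6,w=1), (2,4,w=2), (2,3,w=2), (2,6,w=3), (1,4,w=4)
Total MST weight: 1 + 2 + 2 + 3 + 4 = 12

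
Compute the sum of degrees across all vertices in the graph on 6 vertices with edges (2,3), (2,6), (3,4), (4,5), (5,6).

Step 1: Count edges incident to each vertex:
  deg(1) = 0 (neighbors: none)
  deg(2) = 2 (neighbors: 3, 6)
  deg(3) = 2 (neighbors: 2, 4)
  deg(4) = 2 (neighbors: 3, 5)
  deg(5) = 2 (neighbors: 4, 6)
  deg(6) = 2 (neighbors: 2, 5)

Step 2: Sum all degrees:
  0 + 2 + 2 + 2 + 2 + 2 = 10

Verification: sum of degrees = 2 * |E| = 2 * 5 = 10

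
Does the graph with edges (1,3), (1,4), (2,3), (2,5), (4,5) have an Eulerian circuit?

Step 1: Find the degree of each vertex:
  deg(1) = 2
  deg(2) = 2
  deg(3) = 2
  deg(4) = 2
  deg(5) = 2

Step 2: Count vertices with odd degree:
  All vertices have even degree (0 odd-degree vertices)

Step 3: Apply Euler's theorem:
  - Eulerian circuit exists iff graph is connected and all vertices have even degree
  - Eulerian path exists iff graph is connected and has 0 or 2 odd-degree vertices

Graph is connected with 0 odd-degree vertices.
Both Eulerian circuit and Eulerian path exist.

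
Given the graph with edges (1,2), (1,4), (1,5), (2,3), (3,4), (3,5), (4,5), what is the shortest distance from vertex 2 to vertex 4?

Step 1: Build adjacency list:
  1: 2, 4, 5
  2: 1, 3
  3: 2, 4, 5
  4: 1, 3, 5
  5: 1, 3, 4

Step 2: BFS from vertex 2 to find shortest path to 4:
  vertex 1 reached at distance 1
  vertex 3 reached at distance 1
  vertex 4 reached at distance 2

Step 3: Shortest path: 2 -> 3 -> 4
Path length: 2 edges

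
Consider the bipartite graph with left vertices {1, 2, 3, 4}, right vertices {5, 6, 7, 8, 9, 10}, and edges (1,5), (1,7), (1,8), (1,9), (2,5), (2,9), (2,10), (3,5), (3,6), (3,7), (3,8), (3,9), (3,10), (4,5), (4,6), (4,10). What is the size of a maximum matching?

Step 1: List the neighbors of each left vertex:
  1: 5, 7, 8, 9
  2: 5, 9, 10
  3: 5, 6, 7, 8, 9, 10
  4: 5, 6, 10

Step 2: Greedily match left vertices, then look for augmenting paths:
  Match 1 -- 5
  Match 2 -- 9
  Match 3 -- 6
  Match 4 -- 10
  No augmenting path remains.

Step 3: Verify this is maximum:
  Matching size 4 = min(|L|, |R|) = min(4, 6), which is an upper bound, so this matching is maximum.

Maximum matching: {(1,5), (2,9), (3,6), (4,10)}
Size: 4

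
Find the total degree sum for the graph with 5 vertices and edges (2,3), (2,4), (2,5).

Step 1: Count edges incident to each vertex:
  deg(1) = 0 (neighbors: none)
  deg(2) = 3 (neighbors: 3, 4, 5)
  deg(3) = 1 (neighbors: 2)
  deg(4) = 1 (neighbors: 2)
  deg(5) = 1 (neighbors: 2)

Step 2: Sum all degrees:
  0 + 3 + 1 + 1 + 1 = 6

Verification: sum of degrees = 2 * |E| = 2 * 3 = 6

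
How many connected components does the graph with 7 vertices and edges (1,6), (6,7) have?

Step 1: Build adjacency list from edges:
  1: 6
  2: (none)
  3: (none)
  4: (none)
  5: (none)
  6: 1, 7
  7: 6

Step 2: Run BFS/DFS from vertex 1:
  Visited: {1, 6, 7}
  Reached 3 of 7 vertices

Step 3: Only 3 of 7 vertices reached. Graph is disconnected.
Connected components: {1, 6, 7}, {2}, {3}, {4}, {5}
Number of connected components: 5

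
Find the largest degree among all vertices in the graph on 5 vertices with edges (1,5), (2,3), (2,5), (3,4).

Step 1: Count edges incident to each vertex:
  deg(1) = 1 (neighbors: 5)
  deg(2) = 2 (neighbors: 3, 5)
  deg(3) = 2 (neighbors: 2, 4)
  deg(4) = 1 (neighbors: 3)
  deg(5) = 2 (neighbors: 1, 2)

Step 2: Find maximum:
  max(1, 2, 2, 1, 2) = 2 (vertex 2)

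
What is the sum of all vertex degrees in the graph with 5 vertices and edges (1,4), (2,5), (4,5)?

Step 1: Count edges incident to each vertex:
  deg(1) = 1 (neighbors: 4)
  deg(2) = 1 (neighbors: 5)
  deg(3) = 0 (neighbors: none)
  deg(4) = 2 (neighbors: 1, 5)
  deg(5) = 2 (neighbors: 2, 4)

Step 2: Sum all degrees:
  1 + 1 + 0 + 2 + 2 = 6

Verification: sum of degrees = 2 * |E| = 2 * 3 = 6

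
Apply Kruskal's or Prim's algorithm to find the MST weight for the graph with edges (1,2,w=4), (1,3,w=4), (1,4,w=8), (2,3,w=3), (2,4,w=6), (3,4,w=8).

Apply Kruskal's algorithm (sort edges by weight, add if no cycle):

Sorted edges by weight:
  (2,3) w=3
  (1,2) w=4
  (1,3) w=4
  (2,4) w=6
  (1,4) w=8
  (3,4) w=8

Add edge (2,3) w=3 -- no cycle. Running total: 3
Add edge (1,2) w=4 -- no cycle. Running total: 7
Skip edge (1,3) w=4 -- would create cycle
Add edge (2,4) w=6 -- no cycle. Running total: 13

MST edges: (2,3,w=3), (1,2,w=4), (2,4,w=6)
Total MST weight: 3 + 4 + 6 = 13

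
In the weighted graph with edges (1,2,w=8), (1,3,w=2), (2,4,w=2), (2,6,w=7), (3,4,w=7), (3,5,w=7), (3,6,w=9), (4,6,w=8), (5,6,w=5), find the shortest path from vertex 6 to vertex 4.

Step 1: Build adjacency list with weights:
  1: 2(w=8), 3(w=2)
  2: 1(w=8), 4(w=2), 6(w=7)
  3: 1(w=2), 4(w=7), 5(w=7), 6(w=9)
  4: 2(w=2), 3(w=7), 6(w=8)
  5: 3(w=7), 6(w=5)
  6: 2(w=7), 3(w=9), 4(w=8), 5(w=5)

Step 2: Apply Dijkstra's algorithm from vertex 6:
  Visit vertex 6 (distance=0)
    Update dist[2] = 7
    Update dist[3] = 9
    Update dist[4] = 8
    Update dist[5] = 5
  Visit vertex 5 (distance=5)
  Visit vertex 2 (distance=7)
    Update dist[1] = 15
  Visit vertex 4 (distance=8)

Step 3: Shortest path: 6 -> 4
Total weight: 8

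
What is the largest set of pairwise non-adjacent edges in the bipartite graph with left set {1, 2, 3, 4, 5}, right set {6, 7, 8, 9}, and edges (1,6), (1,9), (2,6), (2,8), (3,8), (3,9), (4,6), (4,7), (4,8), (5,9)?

Step 1: List the neighbors of each left vertex:
  1: 6, 9
  2: 6, 8
  3: 8, 9
  4: 6, 7, 8
  5: 9

Step 2: Greedily match left vertices, then look for augmenting paths:
  Match 1 -- 6
  Match 2 -- 8
  Match 3 -- 9
  Match 4 -- 7
  No augmenting path remains.

Step 3: Verify this is maximum:
  Matching size 4 = min(|L|, |R|) = min(5, 4), which is an upper bound, so this matching is maximum.

Maximum matching: {(1,6), (2,8), (3,9), (4,7)}
Size: 4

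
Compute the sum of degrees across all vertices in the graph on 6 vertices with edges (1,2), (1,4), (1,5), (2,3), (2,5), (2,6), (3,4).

Step 1: Count edges incident to each vertex:
  deg(1) = 3 (neighbors: 2, 4, 5)
  deg(2) = 4 (neighbors: 1, 3, 5, 6)
  deg(3) = 2 (neighbors: 2, 4)
  deg(4) = 2 (neighbors: 1, 3)
  deg(5) = 2 (neighbors: 1, 2)
  deg(6) = 1 (neighbors: 2)

Step 2: Sum all degrees:
  3 + 4 + 2 + 2 + 2 + 1 = 14

Verification: sum of degrees = 2 * |E| = 2 * 7 = 14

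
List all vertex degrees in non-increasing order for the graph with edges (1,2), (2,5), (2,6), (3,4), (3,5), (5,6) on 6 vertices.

Step 1: Count edges incident to each vertex:
  deg(1) = 1 (neighbors: 2)
  deg(2) = 3 (neighbors: 1, 5, 6)
  deg(3) = 2 (neighbors: 4, 5)
  deg(4) = 1 (neighbors: 3)
  deg(5) = 3 (neighbors: 2, 3, 6)
  deg(6) = 2 (neighbors: 2, 5)

Step 2: Sort degrees in non-increasing order:
  Degrees: [1, 3, 2, 1, 3, 2] -> sorted: [3, 3, 2, 2, 1, 1]

Degree sequence: [3, 3, 2, 2, 1, 1]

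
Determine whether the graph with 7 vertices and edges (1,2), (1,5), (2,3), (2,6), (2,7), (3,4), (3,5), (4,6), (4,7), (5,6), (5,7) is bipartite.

Step 1: Attempt 2-coloring using BFS:
  Start at vertex 1, assign color 0
  Color vertex 2 with color 1 (neighbor of 1)
  Color vertex 5 with color 1 (neighbor of 1)
  Color vertex 3 with color 0 (neighbor of 2)
  Color vertex 6 with color 0 (neighbor of 2)
  Color vertex 7 with color 0 (neighbor of 2)
  Color vertex 4 with color 1 (neighbor of 3)

Step 2: 2-coloring succeeded. No conflicts found.
  Set A (color 0): {1, 3, 6, 7}
  Set B (color 1): {2, 4, 5}

The graph is bipartite with partition {1, 3, 6, 7}, {2, 4, 5}.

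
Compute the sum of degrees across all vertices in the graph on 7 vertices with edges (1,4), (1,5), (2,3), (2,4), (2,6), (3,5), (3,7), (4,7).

Step 1: Count edges incident to each vertex:
  deg(1) = 2 (neighbors: 4, 5)
  deg(2) = 3 (neighbors: 3, 4, 6)
  deg(3) = 3 (neighbors: 2, 5, 7)
  deg(4) = 3 (neighbors: 1, 2, 7)
  deg(5) = 2 (neighbors: 1, 3)
  deg(6) = 1 (neighbors: 2)
  deg(7) = 2 (neighbors: 3, 4)

Step 2: Sum all degrees:
  2 + 3 + 3 + 3 + 2 + 1 + 2 = 16

Verification: sum of degrees = 2 * |E| = 2 * 8 = 16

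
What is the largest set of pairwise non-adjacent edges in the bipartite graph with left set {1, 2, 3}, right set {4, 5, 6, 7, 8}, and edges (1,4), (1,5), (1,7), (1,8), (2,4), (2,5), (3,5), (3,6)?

Step 1: List the neighbors of each left vertex:
  1: 4, 5, 7, 8
  2: 4, 5
  3: 5, 6

Step 2: Greedily match left vertices, then look for augmenting paths:
  Match 1 -- 4
  Match 2 -- 5
  Match 3 -- 6
  No augmenting path remains.

Step 3: Verify this is maximum:
  Matching size 3 = min(|L|, |R|) = min(3, 5), which is an upper bound, so this matching is maximum.

Maximum matching: {(1,4), (2,5), (3,6)}
Size: 3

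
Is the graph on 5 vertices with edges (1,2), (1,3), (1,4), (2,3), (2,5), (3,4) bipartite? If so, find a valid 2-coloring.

Step 1: Attempt 2-coloring using BFS:
  Start at vertex 1, assign color 0
  Color vertex 2 with color 1 (neighbor of 1)
  Color vertex 3 with color 1 (neighbor of 1)
  Color vertex 4 with color 1 (neighbor of 1)

Step 2: Conflict found! Vertices 2 and 3 are adjacent but have the same color.
This means the graph contains an odd cycle.

The graph is NOT bipartite.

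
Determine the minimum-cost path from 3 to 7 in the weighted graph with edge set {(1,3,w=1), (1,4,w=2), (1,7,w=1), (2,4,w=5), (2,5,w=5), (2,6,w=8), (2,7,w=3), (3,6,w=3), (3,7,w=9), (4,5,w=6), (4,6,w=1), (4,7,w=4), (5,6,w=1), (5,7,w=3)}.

Step 1: Build adjacency list with weights:
  1: 3(w=1), 4(w=2), 7(w=1)
  2: 4(w=5), 5(w=5), 6(w=8), 7(w=3)
  3: 1(w=1), 6(w=3), 7(w=9)
  4: 1(w=2), 2(w=5), 5(w=6), 6(w=1), 7(w=4)
  5: 2(w=5), 4(w=6), 6(w=1), 7(w=3)
  6: 2(w=8), 3(w=3), 4(w=1), 5(w=1)
  7: 1(w=1), 2(w=3), 3(w=9), 4(w=4), 5(w=3)

Step 2: Apply Dijkstra's algorithm from vertex 3:
  Visit vertex 3 (distance=0)
    Update dist[1] = 1
    Update dist[6] = 3
    Update dist[7] = 9
  Visit vertex 1 (distance=1)
    Update dist[4] = 3
    Update dist[7] = 2
  Visit vertex 7 (distance=2)
    Update dist[2] = 5
    Update dist[5] = 5

Step 3: Shortest path: 3 -> 1 -> 7
Total weight: 1 + 1 = 2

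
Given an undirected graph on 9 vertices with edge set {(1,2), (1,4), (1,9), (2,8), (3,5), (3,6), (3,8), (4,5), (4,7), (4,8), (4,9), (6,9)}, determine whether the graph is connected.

Step 1: Build adjacency list from edges:
  1: 2, 4, 9
  2: 1, 8
  3: 5, 6, 8
  4: 1, 5, 7, 8, 9
  5: 3, 4
  6: 3, 9
  7: 4
  8: 2, 3, 4
  9: 1, 4, 6

Step 2: Run BFS/DFS from vertex 1:
  Visited: {1, 2, 4, 9, 8, 5, 7, 6, 3}
  Reached 9 of 9 vertices

Step 3: All 9 vertices reached from vertex 1, so the graph is connected.
Answer: Yes, the graph is connected.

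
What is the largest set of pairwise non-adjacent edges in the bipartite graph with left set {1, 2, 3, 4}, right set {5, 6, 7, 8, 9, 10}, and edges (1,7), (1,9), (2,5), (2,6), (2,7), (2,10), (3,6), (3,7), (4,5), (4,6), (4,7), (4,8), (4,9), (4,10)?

Step 1: List the neighbors of each left vertex:
  1: 7, 9
  2: 5, 6, 7, 10
  3: 6, 7
  4: 5, 6, 7, 8, 9, 10

Step 2: Greedily match left vertices, then look for augmenting paths:
  Match 1 -- 7
  Match 2 -- 5
  Match 3 -- 6
  Match 4 -- 8
  No augmenting path remains.

Step 3: Verify this is maximum:
  Matching size 4 = min(|L|, |R|) = min(4, 6), which is an upper bound, so this matching is maximum.

Maximum matching: {(1,7), (2,5), (3,6), (4,8)}
Size: 4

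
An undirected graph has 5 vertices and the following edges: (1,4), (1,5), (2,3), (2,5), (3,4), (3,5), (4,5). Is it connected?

Step 1: Build adjacency list from edges:
  1: 4, 5
  2: 3, 5
  3: 2, 4, 5
  4: 1, 3, 5
  5: 1, 2, 3, 4

Step 2: Run BFS/DFS from vertex 1:
  Visited: {1, 4, 5, 3, 2}
  Reached 5 of 5 vertices

Step 3: All 5 vertices reached from vertex 1, so the graph is connected.
Answer: Yes, the graph is connected.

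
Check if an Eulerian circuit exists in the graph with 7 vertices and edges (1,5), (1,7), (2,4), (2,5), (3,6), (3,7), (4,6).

Step 1: Find the degree of each vertex:
  deg(1) = 2
  deg(2) = 2
  deg(3) = 2
  deg(4) = 2
  deg(5) = 2
  deg(6) = 2
  deg(7) = 2

Step 2: Count vertices with odd degree:
  All vertices have even degree (0 odd-degree vertices)

Step 3: Apply Euler's theorem:
  - Eulerian circuit exists iff graph is connected and all vertices have even degree
  - Eulerian path exists iff graph is connected and has 0 or 2 odd-degree vertices

Graph is connected with 0 odd-degree vertices.
Both Eulerian circuit and Eulerian path exist.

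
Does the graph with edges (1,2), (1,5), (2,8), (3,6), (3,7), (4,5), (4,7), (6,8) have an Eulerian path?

Step 1: Find the degree of each vertex:
  deg(1) = 2
  deg(2) = 2
  deg(3) = 2
  deg(4) = 2
  deg(5) = 2
  deg(6) = 2
  deg(7) = 2
  deg(8) = 2

Step 2: Count vertices with odd degree:
  All vertices have even degree (0 odd-degree vertices)

Step 3: Apply Euler's theorem:
  - Eulerian circuit exists iff graph is connected and all vertices have even degree
  - Eulerian path exists iff graph is connected and has 0 or 2 odd-degree vertices

Graph is connected with 0 odd-degree vertices.
Both Eulerian circuit and Eulerian path exist.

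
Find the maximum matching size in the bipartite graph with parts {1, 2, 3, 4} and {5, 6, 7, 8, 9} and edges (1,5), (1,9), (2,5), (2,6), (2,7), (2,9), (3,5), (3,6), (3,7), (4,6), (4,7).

Step 1: List the neighbors of each left vertex:
  1: 5, 9
  2: 5, 6, 7, 9
  3: 5, 6, 7
  4: 6, 7

Step 2: Greedily match left vertices, then look for augmenting paths:
  Match 1 -- 5
  Match 2 -- 9
  Match 3 -- 7
  Match 4 -- 6
  No augmenting path remains.

Step 3: Verify this is maximum:
  Matching size 4 = min(|L|, |R|) = min(4, 5), which is an upper bound, so this matching is maximum.

Maximum matching: {(1,5), (2,9), (3,7), (4,6)}
Size: 4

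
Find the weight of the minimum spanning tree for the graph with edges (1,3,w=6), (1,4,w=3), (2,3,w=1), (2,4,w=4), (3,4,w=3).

Apply Kruskal's algorithm (sort edges by weight, add if no cycle):

Sorted edges by weight:
  (2,3) w=1
  (1,4) w=3
  (3,4) w=3
  (2,4) w=4
  (1,3) w=6

Add edge (2,3) w=1 -- no cycle. Running total: 1
Add edge (1,4) w=3 -- no cycle. Running total: 4
Add edge (3,4) w=3 -- no cycle. Running total: 7

MST edges: (2,3,w=1), (1,4,w=3), (3,4,w=3)
Total MST weight: 1 + 3 + 3 = 7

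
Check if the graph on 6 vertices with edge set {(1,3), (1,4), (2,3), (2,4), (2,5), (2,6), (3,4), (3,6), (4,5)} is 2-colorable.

Step 1: Attempt 2-coloring using BFS:
  Start at vertex 1, assign color 0
  Color vertex 3 with color 1 (neighbor of 1)
  Color vertex 4 with color 1 (neighbor of 1)
  Color vertex 2 with color 0 (neighbor of 3)

Step 2: Conflict found! Vertices 3 and 4 are adjacent but have the same color.
This means the graph contains an odd cycle.

The graph is NOT bipartite.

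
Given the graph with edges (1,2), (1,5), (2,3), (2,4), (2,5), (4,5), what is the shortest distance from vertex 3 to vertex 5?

Step 1: Build adjacency list:
  1: 2, 5
  2: 1, 3, 4, 5
  3: 2
  4: 2, 5
  5: 1, 2, 4

Step 2: BFS from vertex 3 to find shortest path to 5:
  vertex 2 reached at distance 1
  vertex 1 reached at distance 2
  vertex 4 reached at distance 2
  vertex 5 reached at distance 2

Step 3: Shortest path: 3 -> 2 -> 5
Path length: 2 edges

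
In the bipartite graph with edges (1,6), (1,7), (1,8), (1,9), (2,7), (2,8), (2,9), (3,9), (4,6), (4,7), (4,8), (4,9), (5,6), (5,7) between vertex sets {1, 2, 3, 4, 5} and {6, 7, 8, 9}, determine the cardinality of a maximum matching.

Step 1: List the neighbors of each left vertex:
  1: 6, 7, 8, 9
  2: 7, 8, 9
  3: 9
  4: 6, 7, 8, 9
  5: 6, 7

Step 2: Greedily match left vertices, then look for augmenting paths:
  Match 1 -- 6
  Match 2 -- 7
  Match 3 -- 9
  Match 4 -- 8
  No augmenting path remains.

Step 3: Verify this is maximum:
  Matching size 4 = min(|L|, |R|) = min(5, 4), which is an upper bound, so this matching is maximum.

Maximum matching: {(1,6), (2,7), (3,9), (4,8)}
Size: 4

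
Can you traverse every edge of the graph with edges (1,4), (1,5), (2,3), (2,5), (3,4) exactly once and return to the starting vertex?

Step 1: Find the degree of each vertex:
  deg(1) = 2
  deg(2) = 2
  deg(3) = 2
  deg(4) = 2
  deg(5) = 2

Step 2: Count vertices with odd degree:
  All vertices have even degree (0 odd-degree vertices)

Step 3: Apply Euler's theorem:
  - Eulerian circuit exists iff graph is connected and all vertices have even degree
  - Eulerian path exists iff graph is connected and has 0 or 2 odd-degree vertices

Graph is connected with 0 odd-degree vertices.
Both Eulerian circuit and Eulerian path exist.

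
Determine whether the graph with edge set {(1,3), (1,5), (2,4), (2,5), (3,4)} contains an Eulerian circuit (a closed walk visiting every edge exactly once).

Step 1: Find the degree of each vertex:
  deg(1) = 2
  deg(2) = 2
  deg(3) = 2
  deg(4) = 2
  deg(5) = 2

Step 2: Count vertices with odd degree:
  All vertices have even degree (0 odd-degree vertices)

Step 3: Apply Euler's theorem:
  - Eulerian circuit exists iff graph is connected and all vertices have even degree
  - Eulerian path exists iff graph is connected and has 0 or 2 odd-degree vertices

Graph is connected with 0 odd-degree vertices.
Both Eulerian circuit and Eulerian path exist.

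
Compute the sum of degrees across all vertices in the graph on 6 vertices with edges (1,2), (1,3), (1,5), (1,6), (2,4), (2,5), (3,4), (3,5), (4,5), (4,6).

Step 1: Count edges incident to each vertex:
  deg(1) = 4 (neighbors: 2, 3, 5, 6)
  deg(2) = 3 (neighbors: 1, 4, 5)
  deg(3) = 3 (neighbors: 1, 4, 5)
  deg(4) = 4 (neighbors: 2, 3, 5, 6)
  deg(5) = 4 (neighbors: 1, 2, 3, 4)
  deg(6) = 2 (neighbors: 1, 4)

Step 2: Sum all degrees:
  4 + 3 + 3 + 4 + 4 + 2 = 20

Verification: sum of degrees = 2 * |E| = 2 * 10 = 20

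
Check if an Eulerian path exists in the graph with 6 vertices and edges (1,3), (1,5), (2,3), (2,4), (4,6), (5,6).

Step 1: Find the degree of each vertex:
  deg(1) = 2
  deg(2) = 2
  deg(3) = 2
  deg(4) = 2
  deg(5) = 2
  deg(6) = 2

Step 2: Count vertices with odd degree:
  All vertices have even degree (0 odd-degree vertices)

Step 3: Apply Euler's theorem:
  - Eulerian circuit exists iff graph is connected and all vertices have even degree
  - Eulerian path exists iff graph is connected and has 0 or 2 odd-degree vertices

Graph is connected with 0 odd-degree vertices.
Both Eulerian circuit and Eulerian path exist.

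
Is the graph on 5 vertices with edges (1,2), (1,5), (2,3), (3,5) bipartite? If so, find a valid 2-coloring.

Step 1: Attempt 2-coloring using BFS:
  Start at vertex 1, assign color 0
  Color vertex 2 with color 1 (neighbor of 1)
  Color vertex 5 with color 1 (neighbor of 1)
  Color vertex 3 with color 0 (neighbor of 2)
  Start new component at vertex 4, assign color 0

Step 2: 2-coloring succeeded. No conflicts found.
  Set A (color 0): {1, 3, 4}
  Set B (color 1): {2, 5}

The graph is bipartite with partition {1, 3, 4}, {2, 5}.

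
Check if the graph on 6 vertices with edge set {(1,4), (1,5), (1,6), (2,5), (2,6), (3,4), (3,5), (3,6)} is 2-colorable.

Step 1: Attempt 2-coloring using BFS:
  Start at vertex 1, assign color 0
  Color vertex 4 with color 1 (neighbor of 1)
  Color vertex 5 with color 1 (neighbor of 1)
  Color vertex 6 with color 1 (neighbor of 1)
  Color vertex 3 with color 0 (neighbor of 4)
  Color vertex 2 with color 0 (neighbor of 5)

Step 2: 2-coloring succeeded. No conflicts found.
  Set A (color 0): {1, 2, 3}
  Set B (color 1): {4, 5, 6}

The graph is bipartite with partition {1, 2, 3}, {4, 5, 6}.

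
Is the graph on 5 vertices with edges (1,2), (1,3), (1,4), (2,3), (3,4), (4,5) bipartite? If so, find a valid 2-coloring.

Step 1: Attempt 2-coloring using BFS:
  Start at vertex 1, assign color 0
  Color vertex 2 with color 1 (neighbor of 1)
  Color vertex 3 with color 1 (neighbor of 1)
  Color vertex 4 with color 1 (neighbor of 1)

Step 2: Conflict found! Vertices 2 and 3 are adjacent but have the same color.
This means the graph contains an odd cycle.

The graph is NOT bipartite.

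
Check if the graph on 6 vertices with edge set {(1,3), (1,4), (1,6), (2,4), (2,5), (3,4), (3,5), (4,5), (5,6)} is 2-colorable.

Step 1: Attempt 2-coloring using BFS:
  Start at vertex 1, assign color 0
  Color vertex 3 with color 1 (neighbor of 1)
  Color vertex 4 with color 1 (neighbor of 1)
  Color vertex 6 with color 1 (neighbor of 1)

Step 2: Conflict found! Vertices 3 and 4 are adjacent but have the same color.
This means the graph contains an odd cycle.

The graph is NOT bipartite.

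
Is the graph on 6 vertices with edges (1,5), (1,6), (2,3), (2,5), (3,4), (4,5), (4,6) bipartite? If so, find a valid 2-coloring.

Step 1: Attempt 2-coloring using BFS:
  Start at vertex 1, assign color 0
  Color vertex 5 with color 1 (neighbor of 1)
  Color vertex 6 with color 1 (neighbor of 1)
  Color vertex 2 with color 0 (neighbor of 5)
  Color vertex 4 with color 0 (neighbor of 5)
  Color vertex 3 with color 1 (neighbor of 2)

Step 2: 2-coloring succeeded. No conflicts found.
  Set A (color 0): {1, 2, 4}
  Set B (color 1): {3, 5, 6}

The graph is bipartite with partition {1, 2, 4}, {3, 5, 6}.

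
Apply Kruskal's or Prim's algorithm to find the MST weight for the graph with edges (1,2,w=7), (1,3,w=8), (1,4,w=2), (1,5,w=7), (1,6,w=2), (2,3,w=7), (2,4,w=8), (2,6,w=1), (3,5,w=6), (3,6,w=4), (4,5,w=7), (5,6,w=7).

Apply Kruskal's algorithm (sort edges by weight, add if no cycle):

Sorted edges by weight:
  (2,6) w=1
  (1,4) w=2
  (1,6) w=2
  (3,6) w=4
  (3,5) w=6
  (1,2) w=7
  (1,5) w=7
  (2,3) w=7
  (4,5) w=7
  (5,6) w=7
  (1,3) w=8
  (2,4) w=8

Add edge (2,6) w=1 -- no cycle. Running total: 1
Add edge (1,4) w=2 -- no cycle. Running total: 3
Add edge (1,6) w=2 -- no cycle. Running total: 5
Add edge (3,6) w=4 -- no cycle. Running total: 9
Add edge (3,5) w=6 -- no cycle. Running total: 15

MST edges: (2,6,w=1), (1,4,w=2), (1,6,w=2), (3,6,w=4), (3,5,w=6)
Total MST weight: 1 + 2 + 2 + 4 + 6 = 15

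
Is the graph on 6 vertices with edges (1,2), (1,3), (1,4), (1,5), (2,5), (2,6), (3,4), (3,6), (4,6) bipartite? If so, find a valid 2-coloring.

Step 1: Attempt 2-coloring using BFS:
  Start at vertex 1, assign color 0
  Color vertex 2 with color 1 (neighbor of 1)
  Color vertex 3 with color 1 (neighbor of 1)
  Color vertex 4 with color 1 (neighbor of 1)
  Color vertex 5 with color 1 (neighbor of 1)

Step 2: Conflict found! Vertices 2 and 5 are adjacent but have the same color.
This means the graph contains an odd cycle.

The graph is NOT bipartite.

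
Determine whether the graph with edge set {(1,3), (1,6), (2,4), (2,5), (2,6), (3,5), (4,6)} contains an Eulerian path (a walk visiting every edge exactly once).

Step 1: Find the degree of each vertex:
  deg(1) = 2
  deg(2) = 3
  deg(3) = 2
  deg(4) = 2
  deg(5) = 2
  deg(6) = 3

Step 2: Count vertices with odd degree:
  Odd-degree vertices: 2, 6 (2 total)

Step 3: Apply Euler's theorem:
  - Eulerian circuit exists iff graph is connected and all vertices have even degree
  - Eulerian path exists iff graph is connected and has 0 or 2 odd-degree vertices

Graph is connected with exactly 2 odd-degree vertices (2, 6).
Eulerian path exists (starting and ending at the odd-degree vertices), but no Eulerian circuit.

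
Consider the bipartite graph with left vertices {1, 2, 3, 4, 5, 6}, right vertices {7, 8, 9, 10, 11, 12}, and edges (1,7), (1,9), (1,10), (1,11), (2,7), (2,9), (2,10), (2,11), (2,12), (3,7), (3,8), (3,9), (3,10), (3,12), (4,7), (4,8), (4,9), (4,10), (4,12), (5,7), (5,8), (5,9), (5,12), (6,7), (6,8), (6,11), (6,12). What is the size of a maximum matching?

Step 1: List the neighbors of each left vertex:
  1: 7, 9, 10, 11
  2: 7, 9, 10, 11, 12
  3: 7, 8, 9, 10, 12
  4: 7, 8, 9, 10, 12
  5: 7, 8, 9, 12
  6: 7, 8, 11, 12

Step 2: Greedily match left vertices, then look for augmenting paths:
  Match 1 -- 7
  Match 2 -- 9
  Match 3 -- 8
  Match 4 -- 10
  Match 5 -- 12
  Match 6 -- 11
  No augmenting path remains.

Step 3: Verify this is maximum:
  Matching size 6 = min(|L|, |R|) = min(6, 6), which is an upper bound, so this matching is maximum.

Maximum matching: {(1,7), (2,9), (3,8), (4,10), (5,12), (6,11)}
Size: 6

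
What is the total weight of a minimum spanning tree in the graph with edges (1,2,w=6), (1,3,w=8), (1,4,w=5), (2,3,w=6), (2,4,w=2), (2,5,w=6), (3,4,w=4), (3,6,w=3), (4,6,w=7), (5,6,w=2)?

Apply Kruskal's algorithm (sort edges by weight, add if no cycle):

Sorted edges by weight:
  (2,4) w=2
  (5,6) w=2
  (3,6) w=3
  (3,4) w=4
  (1,4) w=5
  (1,2) w=6
  (2,3) w=6
  (2,5) w=6
  (4,6) w=7
  (1,3) w=8

Add edge (2,4) w=2 -- no cycle. Running total: 2
Add edge (5,6) w=2 -- no cycle. Running total: 4
Add edge (3,6) w=3 -- no cycle. Running total: 7
Add edge (3,4) w=4 -- no cycle. Running total: 11
Add edge (1,4) w=5 -- no cycle. Running total: 16

MST edges: (2,4,w=2), (5,6,w=2), (3,6,w=3), (3,4,w=4), (1,4,w=5)
Total MST weight: 2 + 2 + 3 + 4 + 5 = 16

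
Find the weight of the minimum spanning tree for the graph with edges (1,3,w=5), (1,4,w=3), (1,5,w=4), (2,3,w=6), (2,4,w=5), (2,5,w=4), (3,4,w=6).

Apply Kruskal's algorithm (sort edges by weight, add if no cycle):

Sorted edges by weight:
  (1,4) w=3
  (1,5) w=4
  (2,5) w=4
  (1,3) w=5
  (2,4) w=5
  (2,3) w=6
  (3,4) w=6

Add edge (1,4) w=3 -- no cycle. Running total: 3
Add edge (1,5) w=4 -- no cycle. Running total: 7
Add edge (2,5) w=4 -- no cycle. Running total: 11
Add edge (1,3) w=5 -- no cycle. Running total: 16

MST edges: (1,4,w=3), (1,5,w=4), (2,5,w=4), (1,3,w=5)
Total MST weight: 3 + 4 + 4 + 5 = 16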